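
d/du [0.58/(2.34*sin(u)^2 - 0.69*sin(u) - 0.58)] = (0.4002 - 2.7144*sin(u))*cos(u)/(-2.34*sin(u)^2 + 0.69*sin(u) + 0.58)^2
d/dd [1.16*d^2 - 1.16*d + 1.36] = 2.32*d - 1.16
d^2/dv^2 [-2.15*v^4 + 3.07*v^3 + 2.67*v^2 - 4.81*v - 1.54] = -25.8*v^2 + 18.42*v + 5.34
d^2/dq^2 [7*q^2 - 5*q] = 14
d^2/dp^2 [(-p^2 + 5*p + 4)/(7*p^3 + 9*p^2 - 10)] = 2*(-49*p^6 + 735*p^5 + 2121*p^4 + 1931*p^3 + 2802*p^2 + 2190*p + 260)/(343*p^9 + 1323*p^8 + 1701*p^7 - 741*p^6 - 3780*p^5 - 2430*p^4 + 2100*p^3 + 2700*p^2 - 1000)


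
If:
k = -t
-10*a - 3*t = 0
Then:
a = -3*t/10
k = -t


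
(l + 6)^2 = l^2 + 12*l + 36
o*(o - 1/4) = o^2 - o/4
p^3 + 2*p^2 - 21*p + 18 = (p - 3)*(p - 1)*(p + 6)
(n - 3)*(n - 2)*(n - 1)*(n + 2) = n^4 - 4*n^3 - n^2 + 16*n - 12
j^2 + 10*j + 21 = (j + 3)*(j + 7)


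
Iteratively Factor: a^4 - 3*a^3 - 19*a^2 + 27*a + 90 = (a - 5)*(a^3 + 2*a^2 - 9*a - 18) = (a - 5)*(a + 3)*(a^2 - a - 6) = (a - 5)*(a - 3)*(a + 3)*(a + 2)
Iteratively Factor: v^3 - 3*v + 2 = (v - 1)*(v^2 + v - 2) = (v - 1)^2*(v + 2)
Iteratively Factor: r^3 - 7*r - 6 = (r - 3)*(r^2 + 3*r + 2) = (r - 3)*(r + 2)*(r + 1)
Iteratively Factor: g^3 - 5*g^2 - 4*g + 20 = (g - 5)*(g^2 - 4) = (g - 5)*(g + 2)*(g - 2)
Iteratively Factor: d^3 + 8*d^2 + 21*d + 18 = (d + 3)*(d^2 + 5*d + 6) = (d + 2)*(d + 3)*(d + 3)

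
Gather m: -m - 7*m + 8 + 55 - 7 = 56 - 8*m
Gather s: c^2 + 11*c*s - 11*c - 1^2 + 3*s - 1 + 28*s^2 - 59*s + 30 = c^2 - 11*c + 28*s^2 + s*(11*c - 56) + 28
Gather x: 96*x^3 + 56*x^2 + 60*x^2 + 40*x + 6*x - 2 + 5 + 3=96*x^3 + 116*x^2 + 46*x + 6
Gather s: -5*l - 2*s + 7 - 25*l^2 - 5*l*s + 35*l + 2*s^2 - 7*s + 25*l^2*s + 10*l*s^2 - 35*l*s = -25*l^2 + 30*l + s^2*(10*l + 2) + s*(25*l^2 - 40*l - 9) + 7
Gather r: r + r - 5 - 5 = 2*r - 10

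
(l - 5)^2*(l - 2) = l^3 - 12*l^2 + 45*l - 50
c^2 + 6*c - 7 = (c - 1)*(c + 7)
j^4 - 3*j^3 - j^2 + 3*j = j*(j - 3)*(j - 1)*(j + 1)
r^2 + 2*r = r*(r + 2)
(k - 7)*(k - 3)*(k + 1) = k^3 - 9*k^2 + 11*k + 21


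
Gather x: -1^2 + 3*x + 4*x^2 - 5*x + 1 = 4*x^2 - 2*x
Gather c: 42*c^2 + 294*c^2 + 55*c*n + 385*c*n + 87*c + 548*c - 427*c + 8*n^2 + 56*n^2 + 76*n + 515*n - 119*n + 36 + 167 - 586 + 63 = 336*c^2 + c*(440*n + 208) + 64*n^2 + 472*n - 320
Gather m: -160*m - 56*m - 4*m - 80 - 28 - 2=-220*m - 110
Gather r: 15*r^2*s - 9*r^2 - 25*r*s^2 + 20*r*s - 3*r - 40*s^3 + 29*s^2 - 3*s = r^2*(15*s - 9) + r*(-25*s^2 + 20*s - 3) - 40*s^3 + 29*s^2 - 3*s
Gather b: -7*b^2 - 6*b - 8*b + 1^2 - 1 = -7*b^2 - 14*b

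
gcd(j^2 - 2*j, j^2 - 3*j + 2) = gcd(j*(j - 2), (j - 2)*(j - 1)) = j - 2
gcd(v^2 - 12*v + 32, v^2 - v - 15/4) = 1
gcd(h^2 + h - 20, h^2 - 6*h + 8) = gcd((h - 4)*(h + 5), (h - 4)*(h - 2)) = h - 4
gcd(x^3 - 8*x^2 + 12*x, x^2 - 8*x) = x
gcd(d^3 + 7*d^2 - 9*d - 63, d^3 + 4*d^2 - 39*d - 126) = d^2 + 10*d + 21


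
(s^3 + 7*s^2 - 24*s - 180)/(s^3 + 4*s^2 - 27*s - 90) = (s + 6)/(s + 3)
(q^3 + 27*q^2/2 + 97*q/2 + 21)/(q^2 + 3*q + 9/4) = 2*(2*q^3 + 27*q^2 + 97*q + 42)/(4*q^2 + 12*q + 9)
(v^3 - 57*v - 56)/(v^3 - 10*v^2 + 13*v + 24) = (v + 7)/(v - 3)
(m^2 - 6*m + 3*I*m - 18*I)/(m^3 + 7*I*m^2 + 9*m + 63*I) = (m - 6)/(m^2 + 4*I*m + 21)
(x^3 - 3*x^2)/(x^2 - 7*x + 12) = x^2/(x - 4)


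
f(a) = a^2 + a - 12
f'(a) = 2*a + 1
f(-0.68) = -12.22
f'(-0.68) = -0.36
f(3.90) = 7.11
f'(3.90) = 8.80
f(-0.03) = -12.03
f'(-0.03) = 0.94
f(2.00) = -6.00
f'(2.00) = 5.00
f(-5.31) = 10.89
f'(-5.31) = -9.62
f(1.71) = -7.37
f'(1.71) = 4.42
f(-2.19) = -9.39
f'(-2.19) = -3.38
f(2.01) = -5.95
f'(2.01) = 5.02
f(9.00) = 78.00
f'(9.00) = 19.00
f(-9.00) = 60.00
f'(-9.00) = -17.00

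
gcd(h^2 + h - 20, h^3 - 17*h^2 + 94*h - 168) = h - 4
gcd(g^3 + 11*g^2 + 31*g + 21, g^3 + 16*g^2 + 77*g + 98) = g + 7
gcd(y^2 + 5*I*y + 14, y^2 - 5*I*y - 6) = y - 2*I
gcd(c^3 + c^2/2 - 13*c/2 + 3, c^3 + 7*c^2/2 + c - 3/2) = c^2 + 5*c/2 - 3/2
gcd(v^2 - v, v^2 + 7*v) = v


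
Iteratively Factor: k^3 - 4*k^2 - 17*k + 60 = (k - 5)*(k^2 + k - 12) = (k - 5)*(k + 4)*(k - 3)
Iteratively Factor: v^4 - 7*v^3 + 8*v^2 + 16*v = (v - 4)*(v^3 - 3*v^2 - 4*v) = (v - 4)*(v + 1)*(v^2 - 4*v) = v*(v - 4)*(v + 1)*(v - 4)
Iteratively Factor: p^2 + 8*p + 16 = (p + 4)*(p + 4)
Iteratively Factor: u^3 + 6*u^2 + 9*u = (u)*(u^2 + 6*u + 9) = u*(u + 3)*(u + 3)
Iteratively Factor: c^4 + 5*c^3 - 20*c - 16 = (c + 1)*(c^3 + 4*c^2 - 4*c - 16) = (c - 2)*(c + 1)*(c^2 + 6*c + 8) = (c - 2)*(c + 1)*(c + 2)*(c + 4)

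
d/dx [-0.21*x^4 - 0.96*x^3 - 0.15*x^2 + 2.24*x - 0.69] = -0.84*x^3 - 2.88*x^2 - 0.3*x + 2.24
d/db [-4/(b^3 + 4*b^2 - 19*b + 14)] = 4*(3*b^2 + 8*b - 19)/(b^3 + 4*b^2 - 19*b + 14)^2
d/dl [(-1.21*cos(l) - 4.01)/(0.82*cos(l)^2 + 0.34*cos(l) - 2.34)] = (0.9922*sin(l)^2 - 6.5764*cos(l) - 5.187)*sin(l)/(0.82*cos(l)^2 + 0.34*cos(l) - 2.34)^2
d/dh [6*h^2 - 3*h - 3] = 12*h - 3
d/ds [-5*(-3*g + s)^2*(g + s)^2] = 10*(-2*g + 2*s)*(g + s)*(3*g - s)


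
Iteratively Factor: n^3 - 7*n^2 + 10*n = (n)*(n^2 - 7*n + 10) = n*(n - 5)*(n - 2)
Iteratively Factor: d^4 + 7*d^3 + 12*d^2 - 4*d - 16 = (d + 2)*(d^3 + 5*d^2 + 2*d - 8) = (d - 1)*(d + 2)*(d^2 + 6*d + 8) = (d - 1)*(d + 2)*(d + 4)*(d + 2)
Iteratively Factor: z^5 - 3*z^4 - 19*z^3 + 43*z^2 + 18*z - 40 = (z - 2)*(z^4 - z^3 - 21*z^2 + z + 20) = (z - 2)*(z + 4)*(z^3 - 5*z^2 - z + 5) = (z - 5)*(z - 2)*(z + 4)*(z^2 - 1) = (z - 5)*(z - 2)*(z + 1)*(z + 4)*(z - 1)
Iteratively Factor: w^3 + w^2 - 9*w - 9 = (w - 3)*(w^2 + 4*w + 3) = (w - 3)*(w + 3)*(w + 1)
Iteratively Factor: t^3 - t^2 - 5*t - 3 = (t + 1)*(t^2 - 2*t - 3) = (t - 3)*(t + 1)*(t + 1)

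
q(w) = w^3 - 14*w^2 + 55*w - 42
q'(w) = 3*w^2 - 28*w + 55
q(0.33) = -25.34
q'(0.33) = 46.09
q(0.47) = -19.14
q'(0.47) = 42.50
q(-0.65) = -83.94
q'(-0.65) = 74.47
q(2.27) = 22.41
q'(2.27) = 6.90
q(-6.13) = -1135.57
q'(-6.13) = 339.37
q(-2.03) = -219.71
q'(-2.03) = 124.20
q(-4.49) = -661.71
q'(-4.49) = 241.20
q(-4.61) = -691.05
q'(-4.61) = 247.84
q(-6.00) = -1092.00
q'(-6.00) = 331.00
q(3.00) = 24.00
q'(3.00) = -2.00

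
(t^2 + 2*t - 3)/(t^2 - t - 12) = (t - 1)/(t - 4)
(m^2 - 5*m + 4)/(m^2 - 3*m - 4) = (m - 1)/(m + 1)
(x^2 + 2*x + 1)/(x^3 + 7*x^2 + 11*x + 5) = 1/(x + 5)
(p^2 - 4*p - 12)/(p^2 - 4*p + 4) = (p^2 - 4*p - 12)/(p^2 - 4*p + 4)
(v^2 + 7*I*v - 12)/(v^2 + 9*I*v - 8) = (v^2 + 7*I*v - 12)/(v^2 + 9*I*v - 8)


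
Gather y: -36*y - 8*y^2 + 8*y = -8*y^2 - 28*y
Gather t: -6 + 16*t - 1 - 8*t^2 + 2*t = -8*t^2 + 18*t - 7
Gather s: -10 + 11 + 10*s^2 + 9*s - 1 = 10*s^2 + 9*s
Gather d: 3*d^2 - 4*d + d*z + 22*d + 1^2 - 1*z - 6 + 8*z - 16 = 3*d^2 + d*(z + 18) + 7*z - 21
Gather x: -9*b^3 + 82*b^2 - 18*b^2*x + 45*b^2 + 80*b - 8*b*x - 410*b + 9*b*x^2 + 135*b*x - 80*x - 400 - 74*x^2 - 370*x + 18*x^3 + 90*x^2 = -9*b^3 + 127*b^2 - 330*b + 18*x^3 + x^2*(9*b + 16) + x*(-18*b^2 + 127*b - 450) - 400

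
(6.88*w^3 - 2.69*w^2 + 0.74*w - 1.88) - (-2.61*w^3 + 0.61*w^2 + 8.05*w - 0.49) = 9.49*w^3 - 3.3*w^2 - 7.31*w - 1.39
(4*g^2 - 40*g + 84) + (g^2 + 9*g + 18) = 5*g^2 - 31*g + 102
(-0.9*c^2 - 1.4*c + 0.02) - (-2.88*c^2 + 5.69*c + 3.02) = 1.98*c^2 - 7.09*c - 3.0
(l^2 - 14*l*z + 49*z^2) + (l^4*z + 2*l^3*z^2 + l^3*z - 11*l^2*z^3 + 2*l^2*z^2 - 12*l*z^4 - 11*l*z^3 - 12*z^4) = l^4*z + 2*l^3*z^2 + l^3*z - 11*l^2*z^3 + 2*l^2*z^2 + l^2 - 12*l*z^4 - 11*l*z^3 - 14*l*z - 12*z^4 + 49*z^2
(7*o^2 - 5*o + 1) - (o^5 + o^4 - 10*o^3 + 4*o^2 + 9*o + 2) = -o^5 - o^4 + 10*o^3 + 3*o^2 - 14*o - 1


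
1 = 1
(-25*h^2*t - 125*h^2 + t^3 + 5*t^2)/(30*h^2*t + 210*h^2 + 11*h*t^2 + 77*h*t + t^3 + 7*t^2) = (-5*h*t - 25*h + t^2 + 5*t)/(6*h*t + 42*h + t^2 + 7*t)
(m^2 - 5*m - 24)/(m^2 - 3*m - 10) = (-m^2 + 5*m + 24)/(-m^2 + 3*m + 10)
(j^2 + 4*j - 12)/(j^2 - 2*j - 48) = (j - 2)/(j - 8)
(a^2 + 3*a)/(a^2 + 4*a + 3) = a/(a + 1)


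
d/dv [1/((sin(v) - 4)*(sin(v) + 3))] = (-sin(2*v) + cos(v))/((sin(v) - 4)^2*(sin(v) + 3)^2)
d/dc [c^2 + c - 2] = 2*c + 1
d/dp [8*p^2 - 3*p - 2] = 16*p - 3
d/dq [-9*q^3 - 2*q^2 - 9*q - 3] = -27*q^2 - 4*q - 9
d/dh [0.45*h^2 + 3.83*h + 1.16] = 0.9*h + 3.83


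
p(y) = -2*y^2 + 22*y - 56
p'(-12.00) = 70.00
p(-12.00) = -608.00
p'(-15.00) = 82.00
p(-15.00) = -836.00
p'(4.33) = 4.68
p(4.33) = 1.76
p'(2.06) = 13.76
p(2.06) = -19.17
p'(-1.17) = 26.68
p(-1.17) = -84.48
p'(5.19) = 1.24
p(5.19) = 4.31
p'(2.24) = 13.04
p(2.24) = -16.76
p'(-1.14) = 26.56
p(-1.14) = -83.68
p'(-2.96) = 33.84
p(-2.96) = -138.64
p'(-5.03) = 42.12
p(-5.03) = -217.26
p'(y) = 22 - 4*y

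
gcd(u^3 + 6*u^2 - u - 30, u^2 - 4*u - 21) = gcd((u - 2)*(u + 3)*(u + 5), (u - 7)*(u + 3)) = u + 3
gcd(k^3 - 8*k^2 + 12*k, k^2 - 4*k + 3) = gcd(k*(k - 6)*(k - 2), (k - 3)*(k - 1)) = 1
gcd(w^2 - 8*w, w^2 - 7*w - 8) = w - 8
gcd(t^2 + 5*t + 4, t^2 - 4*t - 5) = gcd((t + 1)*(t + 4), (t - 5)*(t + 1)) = t + 1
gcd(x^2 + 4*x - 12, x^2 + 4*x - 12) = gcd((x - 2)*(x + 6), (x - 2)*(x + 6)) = x^2 + 4*x - 12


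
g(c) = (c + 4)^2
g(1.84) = 34.11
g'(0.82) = 9.64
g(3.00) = 49.00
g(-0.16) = 14.75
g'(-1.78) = 4.44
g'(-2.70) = 2.60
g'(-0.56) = 6.88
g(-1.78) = 4.93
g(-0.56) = 11.83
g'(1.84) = 11.68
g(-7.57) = 12.74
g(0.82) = 23.23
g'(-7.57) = -7.14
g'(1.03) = 10.06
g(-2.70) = 1.69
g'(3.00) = 14.00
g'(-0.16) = 7.68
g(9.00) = 169.00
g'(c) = 2*c + 8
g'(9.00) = 26.00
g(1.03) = 25.30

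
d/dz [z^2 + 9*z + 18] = 2*z + 9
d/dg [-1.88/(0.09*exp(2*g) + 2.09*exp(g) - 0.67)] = (0.3384*exp(g) + 3.9292)*exp(g)/(0.09*exp(2*g) + 2.09*exp(g) - 0.67)^2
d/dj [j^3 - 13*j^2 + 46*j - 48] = 3*j^2 - 26*j + 46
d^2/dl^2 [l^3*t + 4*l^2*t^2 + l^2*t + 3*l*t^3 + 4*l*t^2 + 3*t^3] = 2*t*(3*l + 4*t + 1)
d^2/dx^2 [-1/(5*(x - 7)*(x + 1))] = 2*(-(x - 7)^2 - (x - 7)*(x + 1) - (x + 1)^2)/(5*(x - 7)^3*(x + 1)^3)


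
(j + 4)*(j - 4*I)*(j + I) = j^3 + 4*j^2 - 3*I*j^2 + 4*j - 12*I*j + 16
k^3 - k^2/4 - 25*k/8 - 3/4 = (k - 2)*(k + 1/4)*(k + 3/2)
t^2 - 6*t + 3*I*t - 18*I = (t - 6)*(t + 3*I)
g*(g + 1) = g^2 + g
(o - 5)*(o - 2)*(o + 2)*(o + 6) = o^4 + o^3 - 34*o^2 - 4*o + 120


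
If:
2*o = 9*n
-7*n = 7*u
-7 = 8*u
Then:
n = 7/8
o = 63/16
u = -7/8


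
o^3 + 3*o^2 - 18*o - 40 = (o - 4)*(o + 2)*(o + 5)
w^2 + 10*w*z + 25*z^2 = (w + 5*z)^2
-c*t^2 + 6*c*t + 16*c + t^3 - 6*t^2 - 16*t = (-c + t)*(t - 8)*(t + 2)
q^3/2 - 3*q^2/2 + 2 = (q/2 + 1/2)*(q - 2)^2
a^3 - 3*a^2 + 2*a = a*(a - 2)*(a - 1)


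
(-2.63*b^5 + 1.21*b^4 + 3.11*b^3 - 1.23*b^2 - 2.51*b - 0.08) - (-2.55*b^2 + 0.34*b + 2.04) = -2.63*b^5 + 1.21*b^4 + 3.11*b^3 + 1.32*b^2 - 2.85*b - 2.12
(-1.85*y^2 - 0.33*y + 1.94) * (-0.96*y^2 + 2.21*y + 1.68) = 1.776*y^4 - 3.7717*y^3 - 5.6997*y^2 + 3.733*y + 3.2592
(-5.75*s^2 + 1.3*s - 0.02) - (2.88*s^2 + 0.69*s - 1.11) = -8.63*s^2 + 0.61*s + 1.09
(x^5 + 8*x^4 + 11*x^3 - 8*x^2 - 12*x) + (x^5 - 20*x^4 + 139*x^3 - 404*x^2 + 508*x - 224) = 2*x^5 - 12*x^4 + 150*x^3 - 412*x^2 + 496*x - 224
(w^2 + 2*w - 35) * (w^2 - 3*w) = w^4 - w^3 - 41*w^2 + 105*w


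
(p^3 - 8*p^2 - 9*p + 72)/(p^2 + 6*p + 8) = (p^3 - 8*p^2 - 9*p + 72)/(p^2 + 6*p + 8)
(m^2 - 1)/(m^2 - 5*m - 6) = (m - 1)/(m - 6)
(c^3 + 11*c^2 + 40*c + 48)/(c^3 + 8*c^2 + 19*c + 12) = (c + 4)/(c + 1)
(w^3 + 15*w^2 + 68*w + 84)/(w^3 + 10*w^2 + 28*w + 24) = (w + 7)/(w + 2)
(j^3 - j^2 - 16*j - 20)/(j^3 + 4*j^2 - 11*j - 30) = (j^2 - 3*j - 10)/(j^2 + 2*j - 15)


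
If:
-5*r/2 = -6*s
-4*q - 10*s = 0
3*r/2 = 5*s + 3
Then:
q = 75/14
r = -36/7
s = -15/7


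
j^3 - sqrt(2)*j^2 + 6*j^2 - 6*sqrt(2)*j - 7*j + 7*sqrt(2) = (j - 1)*(j + 7)*(j - sqrt(2))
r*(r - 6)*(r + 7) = r^3 + r^2 - 42*r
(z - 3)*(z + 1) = z^2 - 2*z - 3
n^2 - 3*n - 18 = (n - 6)*(n + 3)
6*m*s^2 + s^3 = s^2*(6*m + s)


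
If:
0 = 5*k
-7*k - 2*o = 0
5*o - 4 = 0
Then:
No Solution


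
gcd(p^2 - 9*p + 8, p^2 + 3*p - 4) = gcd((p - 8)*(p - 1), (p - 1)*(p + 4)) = p - 1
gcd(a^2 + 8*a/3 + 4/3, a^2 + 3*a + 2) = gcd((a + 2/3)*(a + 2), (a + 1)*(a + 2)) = a + 2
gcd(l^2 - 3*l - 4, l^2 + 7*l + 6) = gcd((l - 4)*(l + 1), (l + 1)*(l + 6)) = l + 1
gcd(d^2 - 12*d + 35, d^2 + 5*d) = 1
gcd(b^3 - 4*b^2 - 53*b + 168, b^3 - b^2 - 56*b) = b^2 - b - 56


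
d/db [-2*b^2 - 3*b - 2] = -4*b - 3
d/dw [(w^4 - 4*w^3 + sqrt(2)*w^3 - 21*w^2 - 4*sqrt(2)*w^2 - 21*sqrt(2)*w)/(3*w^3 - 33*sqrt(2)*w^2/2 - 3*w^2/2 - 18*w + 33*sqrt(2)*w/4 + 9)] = 2*(4*w^6 - 44*sqrt(2)*w^5 - 4*w^5 - 24*w^4 + 135*sqrt(2)*w^4 + 32*sqrt(2)*w^3 + 284*w^3 - 652*w^2 - 141*sqrt(2)*w^2 - 504*w - 96*sqrt(2)*w - 252*sqrt(2))/(3*(8*w^6 - 88*sqrt(2)*w^5 - 8*w^5 + 88*sqrt(2)*w^4 + 390*w^4 - 388*w^3 + 506*sqrt(2)*w^3 - 528*sqrt(2)*w^2 + 385*w^2 - 288*w + 132*sqrt(2)*w + 72))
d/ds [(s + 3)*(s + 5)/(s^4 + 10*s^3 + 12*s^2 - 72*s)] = 2*(-s^4 - 11*s^3 - 44*s^2 - 45*s + 90)/(s^2*(s^5 + 14*s^4 + 40*s^3 - 144*s^2 - 432*s + 864))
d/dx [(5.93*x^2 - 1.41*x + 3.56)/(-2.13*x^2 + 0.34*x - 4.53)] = (-0.9871*x^2 - 38.5602*x + 5.1769)/(4.5369*x^4 - 1.4484*x^3 + 19.4134*x^2 - 3.0804*x + 20.5209)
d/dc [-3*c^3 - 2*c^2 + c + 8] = -9*c^2 - 4*c + 1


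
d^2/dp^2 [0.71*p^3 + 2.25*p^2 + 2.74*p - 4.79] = 4.26*p + 4.5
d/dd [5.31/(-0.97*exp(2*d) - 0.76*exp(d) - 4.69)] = (10.3014*exp(d) + 4.0356)*exp(d)/(0.97*exp(2*d) + 0.76*exp(d) + 4.69)^2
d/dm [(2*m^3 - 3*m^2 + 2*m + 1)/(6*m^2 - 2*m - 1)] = 2*m*(6*m^3 - 4*m^2 - 6*m - 3)/(36*m^4 - 24*m^3 - 8*m^2 + 4*m + 1)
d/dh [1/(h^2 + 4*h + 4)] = 2*(-h - 2)/(h^2 + 4*h + 4)^2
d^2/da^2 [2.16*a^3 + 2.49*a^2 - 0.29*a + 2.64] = 12.96*a + 4.98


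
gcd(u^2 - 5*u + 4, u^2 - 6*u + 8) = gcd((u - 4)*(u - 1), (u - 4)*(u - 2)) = u - 4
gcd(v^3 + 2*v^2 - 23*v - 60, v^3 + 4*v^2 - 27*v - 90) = v^2 - 2*v - 15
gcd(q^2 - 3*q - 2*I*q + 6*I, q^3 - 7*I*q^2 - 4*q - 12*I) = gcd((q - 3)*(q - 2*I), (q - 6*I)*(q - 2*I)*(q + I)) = q - 2*I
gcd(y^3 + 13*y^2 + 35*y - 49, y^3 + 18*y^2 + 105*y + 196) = y^2 + 14*y + 49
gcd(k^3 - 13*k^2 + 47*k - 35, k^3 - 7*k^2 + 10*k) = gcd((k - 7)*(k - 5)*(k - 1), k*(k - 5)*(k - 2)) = k - 5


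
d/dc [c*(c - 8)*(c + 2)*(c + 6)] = 4*c^3 - 104*c - 96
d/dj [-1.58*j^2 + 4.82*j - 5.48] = 4.82 - 3.16*j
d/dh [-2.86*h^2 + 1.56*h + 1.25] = 1.56 - 5.72*h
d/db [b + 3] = 1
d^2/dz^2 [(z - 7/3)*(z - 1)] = 2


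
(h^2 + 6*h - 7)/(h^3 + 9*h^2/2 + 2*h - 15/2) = 2*(h + 7)/(2*h^2 + 11*h + 15)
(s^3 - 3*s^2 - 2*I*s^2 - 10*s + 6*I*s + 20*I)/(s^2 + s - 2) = (s^2 - s*(5 + 2*I) + 10*I)/(s - 1)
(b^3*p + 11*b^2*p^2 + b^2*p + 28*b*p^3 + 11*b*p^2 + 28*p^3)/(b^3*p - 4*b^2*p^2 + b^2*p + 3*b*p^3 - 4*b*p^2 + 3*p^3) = (b^2 + 11*b*p + 28*p^2)/(b^2 - 4*b*p + 3*p^2)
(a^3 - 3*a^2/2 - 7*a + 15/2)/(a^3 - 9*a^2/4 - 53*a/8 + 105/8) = 4*(a - 1)/(4*a - 7)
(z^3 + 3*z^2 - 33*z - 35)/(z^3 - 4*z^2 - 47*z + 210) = (z + 1)/(z - 6)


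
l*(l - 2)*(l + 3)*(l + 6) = l^4 + 7*l^3 - 36*l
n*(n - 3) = n^2 - 3*n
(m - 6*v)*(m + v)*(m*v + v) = m^3*v - 5*m^2*v^2 + m^2*v - 6*m*v^3 - 5*m*v^2 - 6*v^3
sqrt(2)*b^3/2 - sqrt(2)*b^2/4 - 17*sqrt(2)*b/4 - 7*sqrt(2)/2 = (b - 7/2)*(b + 2)*(sqrt(2)*b/2 + sqrt(2)/2)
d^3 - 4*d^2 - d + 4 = (d - 4)*(d - 1)*(d + 1)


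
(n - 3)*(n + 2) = n^2 - n - 6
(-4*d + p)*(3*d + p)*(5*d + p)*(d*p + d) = -60*d^4*p - 60*d^4 - 17*d^3*p^2 - 17*d^3*p + 4*d^2*p^3 + 4*d^2*p^2 + d*p^4 + d*p^3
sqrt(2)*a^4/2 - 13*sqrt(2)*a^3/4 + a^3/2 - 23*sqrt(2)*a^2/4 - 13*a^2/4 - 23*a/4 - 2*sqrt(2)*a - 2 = (a - 8)*(a + 1/2)*(a + 1)*(sqrt(2)*a/2 + 1/2)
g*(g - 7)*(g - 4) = g^3 - 11*g^2 + 28*g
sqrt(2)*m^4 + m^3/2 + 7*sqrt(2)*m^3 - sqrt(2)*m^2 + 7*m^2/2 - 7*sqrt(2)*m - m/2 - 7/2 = (m - 1)*(m + 1)*(m + 7)*(sqrt(2)*m + 1/2)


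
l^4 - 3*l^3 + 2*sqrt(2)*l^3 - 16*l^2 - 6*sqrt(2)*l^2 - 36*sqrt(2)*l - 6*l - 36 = (l - 6)*(l + 3)*(l + sqrt(2))^2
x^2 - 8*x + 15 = (x - 5)*(x - 3)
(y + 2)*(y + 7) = y^2 + 9*y + 14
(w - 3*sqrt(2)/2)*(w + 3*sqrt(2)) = w^2 + 3*sqrt(2)*w/2 - 9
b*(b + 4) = b^2 + 4*b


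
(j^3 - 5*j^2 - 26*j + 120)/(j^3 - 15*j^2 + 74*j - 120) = (j + 5)/(j - 5)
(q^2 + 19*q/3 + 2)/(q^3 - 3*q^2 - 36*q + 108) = (q + 1/3)/(q^2 - 9*q + 18)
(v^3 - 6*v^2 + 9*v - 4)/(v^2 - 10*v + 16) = (v^3 - 6*v^2 + 9*v - 4)/(v^2 - 10*v + 16)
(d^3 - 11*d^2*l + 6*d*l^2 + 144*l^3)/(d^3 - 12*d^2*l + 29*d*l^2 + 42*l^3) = (d^2 - 5*d*l - 24*l^2)/(d^2 - 6*d*l - 7*l^2)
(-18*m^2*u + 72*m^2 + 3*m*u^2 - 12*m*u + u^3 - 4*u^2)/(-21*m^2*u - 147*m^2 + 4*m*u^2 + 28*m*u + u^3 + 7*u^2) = (6*m*u - 24*m + u^2 - 4*u)/(7*m*u + 49*m + u^2 + 7*u)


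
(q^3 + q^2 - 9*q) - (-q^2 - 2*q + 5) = q^3 + 2*q^2 - 7*q - 5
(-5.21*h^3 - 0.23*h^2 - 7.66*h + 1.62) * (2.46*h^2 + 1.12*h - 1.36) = -12.8166*h^5 - 6.401*h^4 - 12.0156*h^3 - 4.2812*h^2 + 12.232*h - 2.2032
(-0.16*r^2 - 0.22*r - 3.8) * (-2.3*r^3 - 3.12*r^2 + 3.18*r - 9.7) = 0.368*r^5 + 1.0052*r^4 + 8.9176*r^3 + 12.7084*r^2 - 9.95*r + 36.86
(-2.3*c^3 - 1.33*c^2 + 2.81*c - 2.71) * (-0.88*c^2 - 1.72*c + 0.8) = 2.024*c^5 + 5.1264*c^4 - 2.0252*c^3 - 3.5124*c^2 + 6.9092*c - 2.168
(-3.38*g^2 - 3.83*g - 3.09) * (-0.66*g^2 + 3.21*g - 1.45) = 2.2308*g^4 - 8.322*g^3 - 5.3539*g^2 - 4.3654*g + 4.4805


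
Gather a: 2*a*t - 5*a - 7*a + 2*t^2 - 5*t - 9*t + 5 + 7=a*(2*t - 12) + 2*t^2 - 14*t + 12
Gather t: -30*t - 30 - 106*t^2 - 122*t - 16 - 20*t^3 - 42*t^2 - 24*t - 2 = -20*t^3 - 148*t^2 - 176*t - 48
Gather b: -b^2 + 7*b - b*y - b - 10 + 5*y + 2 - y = -b^2 + b*(6 - y) + 4*y - 8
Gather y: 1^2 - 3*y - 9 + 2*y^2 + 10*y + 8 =2*y^2 + 7*y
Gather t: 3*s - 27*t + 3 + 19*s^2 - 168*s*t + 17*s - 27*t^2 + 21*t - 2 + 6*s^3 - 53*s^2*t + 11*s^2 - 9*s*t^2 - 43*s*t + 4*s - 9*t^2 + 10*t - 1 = 6*s^3 + 30*s^2 + 24*s + t^2*(-9*s - 36) + t*(-53*s^2 - 211*s + 4)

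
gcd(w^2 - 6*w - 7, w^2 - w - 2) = w + 1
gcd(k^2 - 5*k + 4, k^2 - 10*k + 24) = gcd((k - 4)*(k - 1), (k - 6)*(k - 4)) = k - 4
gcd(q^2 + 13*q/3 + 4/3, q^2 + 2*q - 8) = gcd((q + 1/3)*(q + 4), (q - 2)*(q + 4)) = q + 4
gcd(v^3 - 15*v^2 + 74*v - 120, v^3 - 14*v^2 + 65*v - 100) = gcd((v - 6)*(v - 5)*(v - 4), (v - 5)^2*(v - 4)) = v^2 - 9*v + 20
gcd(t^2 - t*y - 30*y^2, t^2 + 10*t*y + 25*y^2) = t + 5*y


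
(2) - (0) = 2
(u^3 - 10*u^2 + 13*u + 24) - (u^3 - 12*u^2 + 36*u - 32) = 2*u^2 - 23*u + 56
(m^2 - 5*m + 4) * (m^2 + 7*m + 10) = m^4 + 2*m^3 - 21*m^2 - 22*m + 40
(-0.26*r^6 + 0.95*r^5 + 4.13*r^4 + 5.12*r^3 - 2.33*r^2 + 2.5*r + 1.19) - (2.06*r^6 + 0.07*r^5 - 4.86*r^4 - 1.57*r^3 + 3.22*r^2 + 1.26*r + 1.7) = -2.32*r^6 + 0.88*r^5 + 8.99*r^4 + 6.69*r^3 - 5.55*r^2 + 1.24*r - 0.51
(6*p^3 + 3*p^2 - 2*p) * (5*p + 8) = 30*p^4 + 63*p^3 + 14*p^2 - 16*p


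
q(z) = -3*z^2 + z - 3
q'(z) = 1 - 6*z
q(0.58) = -3.43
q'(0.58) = -2.48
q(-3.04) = -33.76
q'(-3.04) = 19.24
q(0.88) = -4.44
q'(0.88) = -4.28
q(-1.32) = -9.55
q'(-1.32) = 8.92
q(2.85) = -24.52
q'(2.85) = -16.10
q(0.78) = -4.05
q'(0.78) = -3.68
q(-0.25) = -3.44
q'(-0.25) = 2.50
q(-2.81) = -29.50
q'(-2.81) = 17.86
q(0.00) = -3.00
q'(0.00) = 1.00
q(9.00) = -237.00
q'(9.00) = -53.00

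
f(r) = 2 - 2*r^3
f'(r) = -6*r^2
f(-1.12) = 4.81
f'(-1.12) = -7.53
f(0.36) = 1.91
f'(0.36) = -0.78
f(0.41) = 1.86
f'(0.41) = -1.01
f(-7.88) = 980.61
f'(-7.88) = -372.57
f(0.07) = 2.00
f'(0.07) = -0.03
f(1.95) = -12.83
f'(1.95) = -22.82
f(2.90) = -46.78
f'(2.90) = -50.46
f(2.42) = -26.34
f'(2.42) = -35.14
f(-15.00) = 6752.00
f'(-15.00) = -1350.00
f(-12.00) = 3458.00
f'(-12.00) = -864.00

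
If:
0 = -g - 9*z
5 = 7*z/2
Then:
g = -90/7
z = 10/7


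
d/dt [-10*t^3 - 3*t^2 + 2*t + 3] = -30*t^2 - 6*t + 2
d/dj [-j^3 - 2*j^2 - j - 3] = -3*j^2 - 4*j - 1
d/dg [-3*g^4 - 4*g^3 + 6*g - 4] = -12*g^3 - 12*g^2 + 6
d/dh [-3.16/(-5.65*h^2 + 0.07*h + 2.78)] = (0.2212 - 35.708*h)/(-5.65*h^2 + 0.07*h + 2.78)^2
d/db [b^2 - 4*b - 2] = 2*b - 4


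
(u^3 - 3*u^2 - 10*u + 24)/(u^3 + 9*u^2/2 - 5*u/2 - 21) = 2*(u - 4)/(2*u + 7)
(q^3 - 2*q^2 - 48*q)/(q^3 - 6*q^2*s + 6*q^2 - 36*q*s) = (q - 8)/(q - 6*s)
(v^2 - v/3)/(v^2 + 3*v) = (v - 1/3)/(v + 3)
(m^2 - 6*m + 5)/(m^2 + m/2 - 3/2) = 2*(m - 5)/(2*m + 3)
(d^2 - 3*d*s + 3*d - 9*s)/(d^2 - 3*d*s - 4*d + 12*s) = (d + 3)/(d - 4)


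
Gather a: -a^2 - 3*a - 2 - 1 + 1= -a^2 - 3*a - 2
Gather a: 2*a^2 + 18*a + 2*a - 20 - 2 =2*a^2 + 20*a - 22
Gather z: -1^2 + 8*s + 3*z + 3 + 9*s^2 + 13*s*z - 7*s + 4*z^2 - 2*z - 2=9*s^2 + s + 4*z^2 + z*(13*s + 1)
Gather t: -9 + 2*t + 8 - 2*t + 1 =0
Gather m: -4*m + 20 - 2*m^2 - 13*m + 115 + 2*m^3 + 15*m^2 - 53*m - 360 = 2*m^3 + 13*m^2 - 70*m - 225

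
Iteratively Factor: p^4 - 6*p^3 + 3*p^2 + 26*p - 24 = (p - 4)*(p^3 - 2*p^2 - 5*p + 6) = (p - 4)*(p + 2)*(p^2 - 4*p + 3) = (p - 4)*(p - 3)*(p + 2)*(p - 1)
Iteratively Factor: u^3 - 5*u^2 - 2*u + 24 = (u - 4)*(u^2 - u - 6) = (u - 4)*(u + 2)*(u - 3)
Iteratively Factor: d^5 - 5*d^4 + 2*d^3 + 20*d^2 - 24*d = (d - 2)*(d^4 - 3*d^3 - 4*d^2 + 12*d) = (d - 2)^2*(d^3 - d^2 - 6*d) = d*(d - 2)^2*(d^2 - d - 6) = d*(d - 2)^2*(d + 2)*(d - 3)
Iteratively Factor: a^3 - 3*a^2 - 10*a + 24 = (a + 3)*(a^2 - 6*a + 8) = (a - 4)*(a + 3)*(a - 2)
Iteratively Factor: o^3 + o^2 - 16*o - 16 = (o + 1)*(o^2 - 16) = (o - 4)*(o + 1)*(o + 4)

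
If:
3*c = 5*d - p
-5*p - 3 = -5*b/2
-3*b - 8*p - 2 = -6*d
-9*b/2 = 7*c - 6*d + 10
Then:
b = -788/895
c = -1918/895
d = -1337/895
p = -931/895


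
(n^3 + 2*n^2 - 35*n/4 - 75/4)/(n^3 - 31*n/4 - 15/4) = (2*n + 5)/(2*n + 1)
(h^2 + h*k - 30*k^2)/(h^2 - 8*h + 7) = (h^2 + h*k - 30*k^2)/(h^2 - 8*h + 7)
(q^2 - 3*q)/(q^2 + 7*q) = (q - 3)/(q + 7)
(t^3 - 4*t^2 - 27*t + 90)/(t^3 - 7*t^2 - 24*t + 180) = (t - 3)/(t - 6)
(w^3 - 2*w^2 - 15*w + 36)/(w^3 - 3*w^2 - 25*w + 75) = (w^2 + w - 12)/(w^2 - 25)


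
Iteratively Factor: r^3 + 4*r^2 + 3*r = (r + 3)*(r^2 + r) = r*(r + 3)*(r + 1)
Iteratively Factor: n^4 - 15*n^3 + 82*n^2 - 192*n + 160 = (n - 2)*(n^3 - 13*n^2 + 56*n - 80) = (n - 4)*(n - 2)*(n^2 - 9*n + 20) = (n - 4)^2*(n - 2)*(n - 5)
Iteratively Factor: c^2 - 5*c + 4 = (c - 1)*(c - 4)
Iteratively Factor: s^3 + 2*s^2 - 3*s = (s + 3)*(s^2 - s) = s*(s + 3)*(s - 1)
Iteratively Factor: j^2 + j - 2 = (j + 2)*(j - 1)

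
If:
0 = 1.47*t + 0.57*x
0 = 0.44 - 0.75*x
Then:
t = -0.23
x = 0.59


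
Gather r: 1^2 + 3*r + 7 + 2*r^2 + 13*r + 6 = 2*r^2 + 16*r + 14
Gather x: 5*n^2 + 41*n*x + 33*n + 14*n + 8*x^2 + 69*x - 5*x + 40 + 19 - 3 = 5*n^2 + 47*n + 8*x^2 + x*(41*n + 64) + 56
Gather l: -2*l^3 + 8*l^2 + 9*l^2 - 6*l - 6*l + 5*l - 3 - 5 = -2*l^3 + 17*l^2 - 7*l - 8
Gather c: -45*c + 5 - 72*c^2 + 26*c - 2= -72*c^2 - 19*c + 3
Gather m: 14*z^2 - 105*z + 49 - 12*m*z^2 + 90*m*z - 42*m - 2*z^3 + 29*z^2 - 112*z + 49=m*(-12*z^2 + 90*z - 42) - 2*z^3 + 43*z^2 - 217*z + 98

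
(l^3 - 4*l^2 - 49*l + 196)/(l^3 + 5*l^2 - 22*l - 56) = (l - 7)/(l + 2)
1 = 1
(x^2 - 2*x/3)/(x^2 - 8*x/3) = (3*x - 2)/(3*x - 8)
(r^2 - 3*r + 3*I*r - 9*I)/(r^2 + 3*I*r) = (r - 3)/r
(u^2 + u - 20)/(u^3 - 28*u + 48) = (u + 5)/(u^2 + 4*u - 12)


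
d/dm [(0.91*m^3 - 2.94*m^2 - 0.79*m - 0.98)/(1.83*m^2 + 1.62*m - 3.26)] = (1.6653*m^4 + 2.9484*m^3 - 12.2169*m^2 + 22.7556*m + 4.163)/(3.3489*m^4 + 5.9292*m^3 - 9.3072*m^2 - 10.5624*m + 10.6276)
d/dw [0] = 0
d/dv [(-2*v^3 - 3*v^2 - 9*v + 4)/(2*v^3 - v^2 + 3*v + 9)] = (8*v^4 + 24*v^3 - 96*v^2 - 46*v - 93)/(4*v^6 - 4*v^5 + 13*v^4 + 30*v^3 - 9*v^2 + 54*v + 81)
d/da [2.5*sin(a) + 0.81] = 2.5*cos(a)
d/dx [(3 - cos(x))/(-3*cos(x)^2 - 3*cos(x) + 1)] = (3*cos(x)^2 - 18*cos(x) - 8)*sin(x)/(-3*sin(x)^2 + 3*cos(x) + 2)^2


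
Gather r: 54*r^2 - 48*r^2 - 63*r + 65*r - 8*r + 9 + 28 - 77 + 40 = 6*r^2 - 6*r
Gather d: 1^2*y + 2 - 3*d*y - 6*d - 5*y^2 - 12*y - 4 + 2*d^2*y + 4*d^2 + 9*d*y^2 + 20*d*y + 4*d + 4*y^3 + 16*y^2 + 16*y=d^2*(2*y + 4) + d*(9*y^2 + 17*y - 2) + 4*y^3 + 11*y^2 + 5*y - 2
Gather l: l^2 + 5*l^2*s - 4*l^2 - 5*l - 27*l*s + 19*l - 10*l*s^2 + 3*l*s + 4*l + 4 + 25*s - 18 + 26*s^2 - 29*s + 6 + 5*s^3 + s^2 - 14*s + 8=l^2*(5*s - 3) + l*(-10*s^2 - 24*s + 18) + 5*s^3 + 27*s^2 - 18*s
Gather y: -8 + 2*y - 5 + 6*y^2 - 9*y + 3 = 6*y^2 - 7*y - 10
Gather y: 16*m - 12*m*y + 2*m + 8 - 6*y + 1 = 18*m + y*(-12*m - 6) + 9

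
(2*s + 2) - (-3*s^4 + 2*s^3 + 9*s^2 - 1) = 3*s^4 - 2*s^3 - 9*s^2 + 2*s + 3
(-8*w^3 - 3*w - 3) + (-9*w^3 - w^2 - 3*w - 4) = -17*w^3 - w^2 - 6*w - 7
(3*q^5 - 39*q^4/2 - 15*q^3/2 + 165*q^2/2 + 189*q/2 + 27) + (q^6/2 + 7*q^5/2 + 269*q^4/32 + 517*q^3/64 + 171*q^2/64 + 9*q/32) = q^6/2 + 13*q^5/2 - 355*q^4/32 + 37*q^3/64 + 5451*q^2/64 + 3033*q/32 + 27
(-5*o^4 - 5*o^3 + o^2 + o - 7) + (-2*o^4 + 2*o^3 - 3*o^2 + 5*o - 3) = -7*o^4 - 3*o^3 - 2*o^2 + 6*o - 10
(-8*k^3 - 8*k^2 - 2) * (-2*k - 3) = 16*k^4 + 40*k^3 + 24*k^2 + 4*k + 6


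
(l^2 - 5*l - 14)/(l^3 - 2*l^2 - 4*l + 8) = (l - 7)/(l^2 - 4*l + 4)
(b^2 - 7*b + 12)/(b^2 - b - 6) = (b - 4)/(b + 2)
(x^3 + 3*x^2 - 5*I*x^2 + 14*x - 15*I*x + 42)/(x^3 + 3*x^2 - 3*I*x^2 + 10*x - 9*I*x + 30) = (x - 7*I)/(x - 5*I)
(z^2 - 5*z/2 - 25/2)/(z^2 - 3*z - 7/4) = 2*(-2*z^2 + 5*z + 25)/(-4*z^2 + 12*z + 7)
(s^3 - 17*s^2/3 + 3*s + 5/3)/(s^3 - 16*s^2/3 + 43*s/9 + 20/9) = 3*(s^2 - 6*s + 5)/(3*s^2 - 17*s + 20)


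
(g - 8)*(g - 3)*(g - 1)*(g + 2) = g^4 - 10*g^3 + 11*g^2 + 46*g - 48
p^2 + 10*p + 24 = (p + 4)*(p + 6)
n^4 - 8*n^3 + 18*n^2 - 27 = (n - 3)^3*(n + 1)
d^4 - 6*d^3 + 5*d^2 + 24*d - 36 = (d - 3)^2*(d - 2)*(d + 2)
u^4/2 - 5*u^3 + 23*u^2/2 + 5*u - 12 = (u/2 + 1/2)*(u - 6)*(u - 4)*(u - 1)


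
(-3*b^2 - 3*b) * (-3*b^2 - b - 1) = 9*b^4 + 12*b^3 + 6*b^2 + 3*b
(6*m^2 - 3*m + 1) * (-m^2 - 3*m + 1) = -6*m^4 - 15*m^3 + 14*m^2 - 6*m + 1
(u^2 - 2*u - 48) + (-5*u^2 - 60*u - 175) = -4*u^2 - 62*u - 223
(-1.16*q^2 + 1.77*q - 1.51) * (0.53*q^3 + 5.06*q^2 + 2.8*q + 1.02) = -0.6148*q^5 - 4.9315*q^4 + 4.9079*q^3 - 3.8678*q^2 - 2.4226*q - 1.5402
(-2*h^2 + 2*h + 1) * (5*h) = -10*h^3 + 10*h^2 + 5*h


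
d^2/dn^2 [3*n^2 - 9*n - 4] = 6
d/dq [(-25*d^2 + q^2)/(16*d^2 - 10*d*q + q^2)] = 2*(q*(16*d^2 - 10*d*q + q^2) - (5*d - q)*(25*d^2 - q^2))/(16*d^2 - 10*d*q + q^2)^2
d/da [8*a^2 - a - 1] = 16*a - 1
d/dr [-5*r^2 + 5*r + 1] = 5 - 10*r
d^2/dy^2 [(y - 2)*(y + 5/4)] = 2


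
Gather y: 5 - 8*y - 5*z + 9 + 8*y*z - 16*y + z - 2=y*(8*z - 24) - 4*z + 12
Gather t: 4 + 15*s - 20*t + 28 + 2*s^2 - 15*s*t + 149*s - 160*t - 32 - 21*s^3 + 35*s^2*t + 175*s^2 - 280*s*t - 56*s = -21*s^3 + 177*s^2 + 108*s + t*(35*s^2 - 295*s - 180)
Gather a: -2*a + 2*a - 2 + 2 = 0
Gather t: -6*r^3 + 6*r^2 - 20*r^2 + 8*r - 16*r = -6*r^3 - 14*r^2 - 8*r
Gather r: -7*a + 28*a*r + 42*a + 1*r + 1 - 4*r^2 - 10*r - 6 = 35*a - 4*r^2 + r*(28*a - 9) - 5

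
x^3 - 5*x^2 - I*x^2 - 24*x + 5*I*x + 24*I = (x - 8)*(x + 3)*(x - I)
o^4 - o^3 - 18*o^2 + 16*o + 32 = (o - 4)*(o - 2)*(o + 1)*(o + 4)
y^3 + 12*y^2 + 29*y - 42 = (y - 1)*(y + 6)*(y + 7)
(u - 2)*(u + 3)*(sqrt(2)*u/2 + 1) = sqrt(2)*u^3/2 + sqrt(2)*u^2/2 + u^2 - 3*sqrt(2)*u + u - 6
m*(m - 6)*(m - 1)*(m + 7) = m^4 - 43*m^2 + 42*m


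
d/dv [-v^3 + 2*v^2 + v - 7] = -3*v^2 + 4*v + 1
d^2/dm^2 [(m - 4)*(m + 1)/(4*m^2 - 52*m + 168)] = (5*m^3 - 69*m^2 + 267*m - 191)/(m^6 - 39*m^5 + 633*m^4 - 5473*m^3 + 26586*m^2 - 68796*m + 74088)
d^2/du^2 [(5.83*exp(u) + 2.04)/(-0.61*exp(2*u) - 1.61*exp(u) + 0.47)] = (-2.169343*exp(4*u) + 2.68930699999999*exp(3*u) - 16.039218*exp(2*u) - 12.038917*exp(u) - 2.831515)*exp(u)/(0.226981*exp(6*u) + 1.797243*exp(5*u) + 4.218882*exp(4*u) + 1.403759*exp(3*u) - 3.250614*exp(2*u) + 1.066947*exp(u) - 0.103823)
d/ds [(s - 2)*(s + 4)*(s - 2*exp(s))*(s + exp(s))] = -s^3*exp(s) + 4*s^3 - 4*s^2*exp(2*s) - 5*s^2*exp(s) + 6*s^2 - 12*s*exp(2*s) + 4*s*exp(s) - 16*s + 28*exp(2*s) + 8*exp(s)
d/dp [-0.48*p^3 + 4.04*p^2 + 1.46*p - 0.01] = -1.44*p^2 + 8.08*p + 1.46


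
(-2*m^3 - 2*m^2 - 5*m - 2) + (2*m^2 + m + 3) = -2*m^3 - 4*m + 1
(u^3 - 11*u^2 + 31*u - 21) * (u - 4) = u^4 - 15*u^3 + 75*u^2 - 145*u + 84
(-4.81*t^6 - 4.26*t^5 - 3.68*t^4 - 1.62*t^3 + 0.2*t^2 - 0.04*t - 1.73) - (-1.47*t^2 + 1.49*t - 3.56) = -4.81*t^6 - 4.26*t^5 - 3.68*t^4 - 1.62*t^3 + 1.67*t^2 - 1.53*t + 1.83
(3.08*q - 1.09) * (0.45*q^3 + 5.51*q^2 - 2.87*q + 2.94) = 1.386*q^4 + 16.4803*q^3 - 14.8455*q^2 + 12.1835*q - 3.2046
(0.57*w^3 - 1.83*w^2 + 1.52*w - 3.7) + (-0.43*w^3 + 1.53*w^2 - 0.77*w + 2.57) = 0.14*w^3 - 0.3*w^2 + 0.75*w - 1.13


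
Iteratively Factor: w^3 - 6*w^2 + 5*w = (w)*(w^2 - 6*w + 5) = w*(w - 5)*(w - 1)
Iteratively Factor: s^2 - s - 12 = (s + 3)*(s - 4)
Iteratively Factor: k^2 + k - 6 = (k - 2)*(k + 3)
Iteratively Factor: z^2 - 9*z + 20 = (z - 5)*(z - 4)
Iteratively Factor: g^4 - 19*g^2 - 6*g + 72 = (g - 4)*(g^3 + 4*g^2 - 3*g - 18) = (g - 4)*(g + 3)*(g^2 + g - 6) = (g - 4)*(g + 3)^2*(g - 2)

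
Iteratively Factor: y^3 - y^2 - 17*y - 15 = (y - 5)*(y^2 + 4*y + 3) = (y - 5)*(y + 3)*(y + 1)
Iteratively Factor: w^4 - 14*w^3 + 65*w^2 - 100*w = (w - 5)*(w^3 - 9*w^2 + 20*w) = (w - 5)*(w - 4)*(w^2 - 5*w) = (w - 5)^2*(w - 4)*(w)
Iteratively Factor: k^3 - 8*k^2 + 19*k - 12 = (k - 4)*(k^2 - 4*k + 3) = (k - 4)*(k - 3)*(k - 1)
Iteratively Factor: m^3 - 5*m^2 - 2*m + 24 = (m + 2)*(m^2 - 7*m + 12) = (m - 4)*(m + 2)*(m - 3)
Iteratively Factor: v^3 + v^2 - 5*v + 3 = (v - 1)*(v^2 + 2*v - 3) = (v - 1)^2*(v + 3)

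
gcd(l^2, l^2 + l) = l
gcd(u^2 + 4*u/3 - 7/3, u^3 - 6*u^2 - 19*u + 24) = u - 1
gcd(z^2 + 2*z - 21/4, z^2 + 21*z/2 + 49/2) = z + 7/2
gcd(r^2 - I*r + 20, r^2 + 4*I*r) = r + 4*I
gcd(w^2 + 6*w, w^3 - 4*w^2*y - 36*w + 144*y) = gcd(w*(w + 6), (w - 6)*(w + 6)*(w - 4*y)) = w + 6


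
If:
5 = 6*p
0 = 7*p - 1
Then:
No Solution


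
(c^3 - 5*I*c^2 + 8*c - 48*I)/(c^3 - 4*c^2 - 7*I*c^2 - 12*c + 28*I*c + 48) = (c^2 - I*c + 12)/(c^2 - c*(4 + 3*I) + 12*I)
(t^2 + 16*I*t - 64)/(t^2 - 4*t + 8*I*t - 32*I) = (t + 8*I)/(t - 4)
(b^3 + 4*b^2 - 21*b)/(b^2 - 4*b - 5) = b*(-b^2 - 4*b + 21)/(-b^2 + 4*b + 5)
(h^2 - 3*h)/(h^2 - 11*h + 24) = h/(h - 8)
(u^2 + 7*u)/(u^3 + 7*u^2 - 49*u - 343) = u/(u^2 - 49)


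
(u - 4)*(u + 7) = u^2 + 3*u - 28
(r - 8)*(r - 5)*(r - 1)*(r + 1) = r^4 - 13*r^3 + 39*r^2 + 13*r - 40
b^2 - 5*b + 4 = (b - 4)*(b - 1)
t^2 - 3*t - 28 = (t - 7)*(t + 4)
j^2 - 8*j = j*(j - 8)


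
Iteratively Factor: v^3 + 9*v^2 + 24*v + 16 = (v + 4)*(v^2 + 5*v + 4) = (v + 1)*(v + 4)*(v + 4)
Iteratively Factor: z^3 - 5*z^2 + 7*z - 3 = (z - 3)*(z^2 - 2*z + 1) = (z - 3)*(z - 1)*(z - 1)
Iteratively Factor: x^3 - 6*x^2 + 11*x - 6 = (x - 2)*(x^2 - 4*x + 3) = (x - 2)*(x - 1)*(x - 3)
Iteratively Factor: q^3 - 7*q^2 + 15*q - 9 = (q - 1)*(q^2 - 6*q + 9) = (q - 3)*(q - 1)*(q - 3)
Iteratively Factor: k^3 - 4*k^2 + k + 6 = (k - 3)*(k^2 - k - 2) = (k - 3)*(k - 2)*(k + 1)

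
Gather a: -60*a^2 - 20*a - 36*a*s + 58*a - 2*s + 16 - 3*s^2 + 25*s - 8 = -60*a^2 + a*(38 - 36*s) - 3*s^2 + 23*s + 8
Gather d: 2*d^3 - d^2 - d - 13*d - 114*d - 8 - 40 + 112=2*d^3 - d^2 - 128*d + 64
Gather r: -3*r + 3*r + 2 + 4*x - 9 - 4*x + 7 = 0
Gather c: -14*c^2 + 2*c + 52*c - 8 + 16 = -14*c^2 + 54*c + 8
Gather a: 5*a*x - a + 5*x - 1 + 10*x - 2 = a*(5*x - 1) + 15*x - 3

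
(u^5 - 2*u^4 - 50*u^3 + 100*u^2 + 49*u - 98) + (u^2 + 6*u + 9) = u^5 - 2*u^4 - 50*u^3 + 101*u^2 + 55*u - 89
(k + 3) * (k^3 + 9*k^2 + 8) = k^4 + 12*k^3 + 27*k^2 + 8*k + 24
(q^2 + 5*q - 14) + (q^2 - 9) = 2*q^2 + 5*q - 23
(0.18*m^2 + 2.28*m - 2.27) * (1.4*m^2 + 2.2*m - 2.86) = 0.252*m^4 + 3.588*m^3 + 1.3232*m^2 - 11.5148*m + 6.4922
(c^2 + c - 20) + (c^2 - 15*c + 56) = 2*c^2 - 14*c + 36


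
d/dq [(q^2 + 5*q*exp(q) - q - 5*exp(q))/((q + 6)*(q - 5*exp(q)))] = ((q + 6)*(q - 5*exp(q))*(5*q*exp(q) + 2*q - 1) + (q + 6)*(5*exp(q) - 1)*(q^2 + 5*q*exp(q) - q - 5*exp(q)) + (q - 5*exp(q))*(-q^2 - 5*q*exp(q) + q + 5*exp(q)))/((q + 6)^2*(q - 5*exp(q))^2)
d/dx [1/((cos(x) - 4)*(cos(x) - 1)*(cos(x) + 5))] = 3*(cos(x)^2 - 7)*sin(x)/((cos(x) - 4)^2*(cos(x) - 1)^2*(cos(x) + 5)^2)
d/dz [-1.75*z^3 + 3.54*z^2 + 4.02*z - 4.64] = -5.25*z^2 + 7.08*z + 4.02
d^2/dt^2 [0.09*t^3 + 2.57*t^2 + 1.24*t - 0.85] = 0.54*t + 5.14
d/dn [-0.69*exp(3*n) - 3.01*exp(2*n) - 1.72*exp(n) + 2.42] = (-2.07*exp(2*n) - 6.02*exp(n) - 1.72)*exp(n)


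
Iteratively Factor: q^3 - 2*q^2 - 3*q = (q - 3)*(q^2 + q) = q*(q - 3)*(q + 1)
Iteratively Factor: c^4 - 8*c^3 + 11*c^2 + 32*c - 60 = (c - 5)*(c^3 - 3*c^2 - 4*c + 12) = (c - 5)*(c - 3)*(c^2 - 4) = (c - 5)*(c - 3)*(c - 2)*(c + 2)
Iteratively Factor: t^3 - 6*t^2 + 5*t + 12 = (t + 1)*(t^2 - 7*t + 12) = (t - 4)*(t + 1)*(t - 3)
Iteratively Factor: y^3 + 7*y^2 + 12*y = (y)*(y^2 + 7*y + 12) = y*(y + 4)*(y + 3)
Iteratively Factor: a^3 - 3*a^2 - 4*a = (a - 4)*(a^2 + a) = (a - 4)*(a + 1)*(a)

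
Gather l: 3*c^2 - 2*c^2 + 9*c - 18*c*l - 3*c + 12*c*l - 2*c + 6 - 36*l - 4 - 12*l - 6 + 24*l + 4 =c^2 + 4*c + l*(-6*c - 24)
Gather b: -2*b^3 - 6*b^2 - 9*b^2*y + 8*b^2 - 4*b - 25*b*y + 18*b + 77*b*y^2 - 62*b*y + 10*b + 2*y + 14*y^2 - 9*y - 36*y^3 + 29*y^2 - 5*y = -2*b^3 + b^2*(2 - 9*y) + b*(77*y^2 - 87*y + 24) - 36*y^3 + 43*y^2 - 12*y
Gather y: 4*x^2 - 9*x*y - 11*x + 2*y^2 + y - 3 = 4*x^2 - 11*x + 2*y^2 + y*(1 - 9*x) - 3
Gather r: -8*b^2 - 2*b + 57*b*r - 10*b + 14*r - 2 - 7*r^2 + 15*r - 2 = -8*b^2 - 12*b - 7*r^2 + r*(57*b + 29) - 4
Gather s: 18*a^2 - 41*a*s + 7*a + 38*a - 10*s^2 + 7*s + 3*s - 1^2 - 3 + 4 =18*a^2 + 45*a - 10*s^2 + s*(10 - 41*a)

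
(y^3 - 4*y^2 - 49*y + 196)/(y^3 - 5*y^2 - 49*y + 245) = (y - 4)/(y - 5)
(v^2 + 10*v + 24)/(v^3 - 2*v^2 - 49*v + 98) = (v^2 + 10*v + 24)/(v^3 - 2*v^2 - 49*v + 98)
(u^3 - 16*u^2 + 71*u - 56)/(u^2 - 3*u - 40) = (u^2 - 8*u + 7)/(u + 5)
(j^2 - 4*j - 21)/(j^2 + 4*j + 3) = (j - 7)/(j + 1)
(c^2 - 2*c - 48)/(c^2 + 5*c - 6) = (c - 8)/(c - 1)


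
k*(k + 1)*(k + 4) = k^3 + 5*k^2 + 4*k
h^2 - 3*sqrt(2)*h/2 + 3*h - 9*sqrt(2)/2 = (h + 3)*(h - 3*sqrt(2)/2)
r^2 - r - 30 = (r - 6)*(r + 5)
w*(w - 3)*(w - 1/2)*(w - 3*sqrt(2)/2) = w^4 - 7*w^3/2 - 3*sqrt(2)*w^3/2 + 3*w^2/2 + 21*sqrt(2)*w^2/4 - 9*sqrt(2)*w/4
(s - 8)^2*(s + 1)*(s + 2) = s^4 - 13*s^3 + 18*s^2 + 160*s + 128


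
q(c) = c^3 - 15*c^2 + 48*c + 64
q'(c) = 3*c^2 - 30*c + 48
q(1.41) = 104.66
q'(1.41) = 11.66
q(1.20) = 101.73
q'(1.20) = 16.32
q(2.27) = 107.36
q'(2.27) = -4.64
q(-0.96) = 3.21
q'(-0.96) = 79.56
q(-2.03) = -103.62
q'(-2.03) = 121.26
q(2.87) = 101.85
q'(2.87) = -13.39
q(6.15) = 24.47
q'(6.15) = -23.03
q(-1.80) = -76.83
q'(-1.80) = 111.72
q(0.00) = 64.00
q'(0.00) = 48.00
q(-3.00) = -242.00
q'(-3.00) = 165.00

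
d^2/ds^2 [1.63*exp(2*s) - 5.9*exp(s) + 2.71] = (6.52*exp(s) - 5.9)*exp(s)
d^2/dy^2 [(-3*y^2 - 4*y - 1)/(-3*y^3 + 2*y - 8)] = 2*(27*y^6 + 108*y^5 + 108*y^4 - 480*y^3 - 594*y^2 - 72*y + 260)/(27*y^9 - 54*y^7 + 216*y^6 + 36*y^5 - 288*y^4 + 568*y^3 + 96*y^2 - 384*y + 512)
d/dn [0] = 0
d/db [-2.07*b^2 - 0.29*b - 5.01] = -4.14*b - 0.29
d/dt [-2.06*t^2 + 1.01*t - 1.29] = 1.01 - 4.12*t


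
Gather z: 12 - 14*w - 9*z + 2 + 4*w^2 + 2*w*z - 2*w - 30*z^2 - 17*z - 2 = 4*w^2 - 16*w - 30*z^2 + z*(2*w - 26) + 12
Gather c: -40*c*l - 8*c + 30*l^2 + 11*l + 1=c*(-40*l - 8) + 30*l^2 + 11*l + 1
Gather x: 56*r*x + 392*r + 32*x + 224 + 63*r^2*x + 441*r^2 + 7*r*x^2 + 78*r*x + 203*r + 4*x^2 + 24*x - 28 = 441*r^2 + 595*r + x^2*(7*r + 4) + x*(63*r^2 + 134*r + 56) + 196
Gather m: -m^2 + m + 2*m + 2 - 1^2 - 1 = -m^2 + 3*m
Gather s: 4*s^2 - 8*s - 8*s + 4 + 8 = 4*s^2 - 16*s + 12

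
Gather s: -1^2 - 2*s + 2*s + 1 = 0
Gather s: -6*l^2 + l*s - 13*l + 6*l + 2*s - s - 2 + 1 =-6*l^2 - 7*l + s*(l + 1) - 1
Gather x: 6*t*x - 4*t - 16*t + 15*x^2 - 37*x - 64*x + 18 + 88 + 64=-20*t + 15*x^2 + x*(6*t - 101) + 170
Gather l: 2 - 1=1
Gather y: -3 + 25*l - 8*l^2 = -8*l^2 + 25*l - 3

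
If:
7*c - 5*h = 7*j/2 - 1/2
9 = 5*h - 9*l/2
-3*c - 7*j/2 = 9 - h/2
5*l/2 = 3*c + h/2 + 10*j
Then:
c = -30743/9862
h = -19431/4931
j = -2280/4931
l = -31452/4931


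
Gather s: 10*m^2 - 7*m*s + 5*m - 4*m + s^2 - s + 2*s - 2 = 10*m^2 + m + s^2 + s*(1 - 7*m) - 2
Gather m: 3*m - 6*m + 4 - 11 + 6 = -3*m - 1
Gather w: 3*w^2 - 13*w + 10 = 3*w^2 - 13*w + 10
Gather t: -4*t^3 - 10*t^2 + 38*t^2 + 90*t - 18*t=-4*t^3 + 28*t^2 + 72*t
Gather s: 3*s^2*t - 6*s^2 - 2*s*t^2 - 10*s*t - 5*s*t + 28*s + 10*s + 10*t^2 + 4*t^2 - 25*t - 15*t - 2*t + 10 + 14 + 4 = s^2*(3*t - 6) + s*(-2*t^2 - 15*t + 38) + 14*t^2 - 42*t + 28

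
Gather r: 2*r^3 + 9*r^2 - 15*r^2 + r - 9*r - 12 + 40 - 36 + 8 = 2*r^3 - 6*r^2 - 8*r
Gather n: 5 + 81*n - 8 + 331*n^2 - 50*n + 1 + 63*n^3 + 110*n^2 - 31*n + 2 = 63*n^3 + 441*n^2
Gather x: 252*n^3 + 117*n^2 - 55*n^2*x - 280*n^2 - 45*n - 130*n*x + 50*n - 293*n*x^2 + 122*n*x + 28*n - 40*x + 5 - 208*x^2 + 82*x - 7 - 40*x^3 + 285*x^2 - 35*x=252*n^3 - 163*n^2 + 33*n - 40*x^3 + x^2*(77 - 293*n) + x*(-55*n^2 - 8*n + 7) - 2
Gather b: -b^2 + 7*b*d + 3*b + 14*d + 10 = -b^2 + b*(7*d + 3) + 14*d + 10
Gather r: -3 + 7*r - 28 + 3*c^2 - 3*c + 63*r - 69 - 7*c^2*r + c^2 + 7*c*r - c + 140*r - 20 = 4*c^2 - 4*c + r*(-7*c^2 + 7*c + 210) - 120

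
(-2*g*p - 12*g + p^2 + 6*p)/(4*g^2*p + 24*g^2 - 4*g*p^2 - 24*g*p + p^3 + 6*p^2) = 1/(-2*g + p)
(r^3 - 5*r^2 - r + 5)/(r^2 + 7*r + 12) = (r^3 - 5*r^2 - r + 5)/(r^2 + 7*r + 12)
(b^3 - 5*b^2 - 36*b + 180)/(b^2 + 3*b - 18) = (b^2 - 11*b + 30)/(b - 3)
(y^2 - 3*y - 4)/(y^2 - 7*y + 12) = (y + 1)/(y - 3)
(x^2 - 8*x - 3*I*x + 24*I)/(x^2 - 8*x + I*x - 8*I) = (x - 3*I)/(x + I)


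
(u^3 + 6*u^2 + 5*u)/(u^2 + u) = u + 5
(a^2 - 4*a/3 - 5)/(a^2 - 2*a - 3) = (a + 5/3)/(a + 1)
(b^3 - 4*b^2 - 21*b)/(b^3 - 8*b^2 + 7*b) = (b + 3)/(b - 1)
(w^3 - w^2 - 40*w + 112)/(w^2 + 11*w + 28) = (w^2 - 8*w + 16)/(w + 4)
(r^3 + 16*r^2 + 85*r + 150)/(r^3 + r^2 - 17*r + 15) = (r^2 + 11*r + 30)/(r^2 - 4*r + 3)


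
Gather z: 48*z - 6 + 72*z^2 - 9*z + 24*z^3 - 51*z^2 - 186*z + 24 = 24*z^3 + 21*z^2 - 147*z + 18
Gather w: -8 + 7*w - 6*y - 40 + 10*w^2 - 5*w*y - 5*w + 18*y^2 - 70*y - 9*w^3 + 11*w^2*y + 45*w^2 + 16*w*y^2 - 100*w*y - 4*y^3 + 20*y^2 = -9*w^3 + w^2*(11*y + 55) + w*(16*y^2 - 105*y + 2) - 4*y^3 + 38*y^2 - 76*y - 48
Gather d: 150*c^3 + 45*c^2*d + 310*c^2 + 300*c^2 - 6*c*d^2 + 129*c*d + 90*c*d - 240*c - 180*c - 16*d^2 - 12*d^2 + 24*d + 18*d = 150*c^3 + 610*c^2 - 420*c + d^2*(-6*c - 28) + d*(45*c^2 + 219*c + 42)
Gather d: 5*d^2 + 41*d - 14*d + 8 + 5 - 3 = 5*d^2 + 27*d + 10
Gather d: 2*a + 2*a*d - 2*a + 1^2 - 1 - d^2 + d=-d^2 + d*(2*a + 1)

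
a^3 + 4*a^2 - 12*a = a*(a - 2)*(a + 6)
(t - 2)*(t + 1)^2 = t^3 - 3*t - 2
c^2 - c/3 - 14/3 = (c - 7/3)*(c + 2)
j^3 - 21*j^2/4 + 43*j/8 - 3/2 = (j - 4)*(j - 3/4)*(j - 1/2)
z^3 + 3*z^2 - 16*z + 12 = (z - 2)*(z - 1)*(z + 6)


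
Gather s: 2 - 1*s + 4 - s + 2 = 8 - 2*s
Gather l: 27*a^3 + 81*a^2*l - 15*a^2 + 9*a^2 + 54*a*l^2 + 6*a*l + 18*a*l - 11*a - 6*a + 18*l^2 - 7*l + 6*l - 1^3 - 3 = 27*a^3 - 6*a^2 - 17*a + l^2*(54*a + 18) + l*(81*a^2 + 24*a - 1) - 4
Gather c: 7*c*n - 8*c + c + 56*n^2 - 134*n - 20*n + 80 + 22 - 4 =c*(7*n - 7) + 56*n^2 - 154*n + 98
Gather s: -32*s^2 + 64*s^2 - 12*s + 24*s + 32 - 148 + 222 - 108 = 32*s^2 + 12*s - 2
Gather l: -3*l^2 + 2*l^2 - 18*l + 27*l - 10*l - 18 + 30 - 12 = -l^2 - l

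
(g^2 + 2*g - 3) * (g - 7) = g^3 - 5*g^2 - 17*g + 21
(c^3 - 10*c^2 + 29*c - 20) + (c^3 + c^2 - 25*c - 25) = 2*c^3 - 9*c^2 + 4*c - 45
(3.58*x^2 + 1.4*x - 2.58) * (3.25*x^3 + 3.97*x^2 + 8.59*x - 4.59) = 11.635*x^5 + 18.7626*x^4 + 27.9252*x^3 - 14.6488*x^2 - 28.5882*x + 11.8422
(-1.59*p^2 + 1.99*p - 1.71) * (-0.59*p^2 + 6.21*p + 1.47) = 0.9381*p^4 - 11.048*p^3 + 11.0295*p^2 - 7.6938*p - 2.5137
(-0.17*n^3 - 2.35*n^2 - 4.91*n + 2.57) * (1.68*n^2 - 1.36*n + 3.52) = -0.2856*n^5 - 3.7168*n^4 - 5.6512*n^3 + 2.7232*n^2 - 20.7784*n + 9.0464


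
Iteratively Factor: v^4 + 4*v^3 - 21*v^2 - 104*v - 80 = (v - 5)*(v^3 + 9*v^2 + 24*v + 16) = (v - 5)*(v + 4)*(v^2 + 5*v + 4) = (v - 5)*(v + 1)*(v + 4)*(v + 4)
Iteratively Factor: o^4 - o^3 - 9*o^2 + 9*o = (o)*(o^3 - o^2 - 9*o + 9) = o*(o - 3)*(o^2 + 2*o - 3) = o*(o - 3)*(o - 1)*(o + 3)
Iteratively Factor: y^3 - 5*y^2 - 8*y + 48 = (y - 4)*(y^2 - y - 12) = (y - 4)^2*(y + 3)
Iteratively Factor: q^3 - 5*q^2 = (q)*(q^2 - 5*q) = q^2*(q - 5)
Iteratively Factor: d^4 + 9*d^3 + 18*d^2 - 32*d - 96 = (d + 4)*(d^3 + 5*d^2 - 2*d - 24) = (d + 3)*(d + 4)*(d^2 + 2*d - 8) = (d + 3)*(d + 4)^2*(d - 2)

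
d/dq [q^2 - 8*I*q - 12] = 2*q - 8*I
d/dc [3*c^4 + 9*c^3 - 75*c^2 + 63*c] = 12*c^3 + 27*c^2 - 150*c + 63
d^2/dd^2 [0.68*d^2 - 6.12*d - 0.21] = 1.36000000000000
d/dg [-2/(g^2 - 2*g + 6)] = 4*(g - 1)/(g^2 - 2*g + 6)^2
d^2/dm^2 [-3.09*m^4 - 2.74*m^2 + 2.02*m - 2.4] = -37.08*m^2 - 5.48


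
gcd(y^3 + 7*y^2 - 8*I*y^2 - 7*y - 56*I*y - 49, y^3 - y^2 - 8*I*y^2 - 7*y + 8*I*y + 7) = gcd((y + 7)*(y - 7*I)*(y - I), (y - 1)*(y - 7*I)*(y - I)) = y^2 - 8*I*y - 7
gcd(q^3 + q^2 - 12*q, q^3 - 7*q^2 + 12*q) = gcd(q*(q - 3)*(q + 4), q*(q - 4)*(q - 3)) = q^2 - 3*q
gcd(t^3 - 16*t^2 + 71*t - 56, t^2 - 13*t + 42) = t - 7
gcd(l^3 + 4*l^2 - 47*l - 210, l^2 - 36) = l + 6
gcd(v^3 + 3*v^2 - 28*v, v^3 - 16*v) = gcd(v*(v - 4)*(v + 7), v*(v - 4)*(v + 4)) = v^2 - 4*v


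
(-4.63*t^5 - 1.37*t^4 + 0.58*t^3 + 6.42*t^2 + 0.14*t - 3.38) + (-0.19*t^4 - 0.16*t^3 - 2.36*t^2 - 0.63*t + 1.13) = -4.63*t^5 - 1.56*t^4 + 0.42*t^3 + 4.06*t^2 - 0.49*t - 2.25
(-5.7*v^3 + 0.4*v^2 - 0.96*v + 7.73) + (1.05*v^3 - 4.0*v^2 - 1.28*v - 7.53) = -4.65*v^3 - 3.6*v^2 - 2.24*v + 0.2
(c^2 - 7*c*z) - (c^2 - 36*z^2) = -7*c*z + 36*z^2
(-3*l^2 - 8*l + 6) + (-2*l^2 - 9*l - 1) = -5*l^2 - 17*l + 5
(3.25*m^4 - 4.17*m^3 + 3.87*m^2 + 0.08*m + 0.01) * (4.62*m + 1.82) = 15.015*m^5 - 13.3504*m^4 + 10.29*m^3 + 7.413*m^2 + 0.1918*m + 0.0182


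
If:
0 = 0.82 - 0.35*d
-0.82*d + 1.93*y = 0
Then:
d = 2.34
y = 1.00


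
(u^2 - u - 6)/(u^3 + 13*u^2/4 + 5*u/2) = 4*(u - 3)/(u*(4*u + 5))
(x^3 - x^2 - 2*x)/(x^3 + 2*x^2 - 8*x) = (x + 1)/(x + 4)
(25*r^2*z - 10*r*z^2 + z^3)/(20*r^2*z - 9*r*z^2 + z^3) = (-5*r + z)/(-4*r + z)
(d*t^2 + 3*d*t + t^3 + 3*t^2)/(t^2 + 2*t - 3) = t*(d + t)/(t - 1)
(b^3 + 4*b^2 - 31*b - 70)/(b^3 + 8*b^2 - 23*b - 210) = (b + 2)/(b + 6)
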